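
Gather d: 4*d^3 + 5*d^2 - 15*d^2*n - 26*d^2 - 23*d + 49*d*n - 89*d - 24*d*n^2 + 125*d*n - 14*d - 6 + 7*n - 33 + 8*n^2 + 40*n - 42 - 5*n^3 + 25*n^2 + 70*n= 4*d^3 + d^2*(-15*n - 21) + d*(-24*n^2 + 174*n - 126) - 5*n^3 + 33*n^2 + 117*n - 81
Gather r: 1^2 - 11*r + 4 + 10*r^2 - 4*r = 10*r^2 - 15*r + 5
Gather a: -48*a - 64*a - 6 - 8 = -112*a - 14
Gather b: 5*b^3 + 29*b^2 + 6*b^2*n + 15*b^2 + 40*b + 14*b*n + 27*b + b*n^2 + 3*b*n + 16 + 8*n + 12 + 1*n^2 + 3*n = 5*b^3 + b^2*(6*n + 44) + b*(n^2 + 17*n + 67) + n^2 + 11*n + 28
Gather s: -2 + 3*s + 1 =3*s - 1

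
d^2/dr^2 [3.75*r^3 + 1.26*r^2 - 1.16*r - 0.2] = 22.5*r + 2.52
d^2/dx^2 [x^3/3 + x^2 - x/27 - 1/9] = 2*x + 2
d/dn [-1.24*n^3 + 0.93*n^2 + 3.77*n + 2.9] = -3.72*n^2 + 1.86*n + 3.77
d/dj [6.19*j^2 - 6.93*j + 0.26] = 12.38*j - 6.93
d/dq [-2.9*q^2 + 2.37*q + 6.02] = 2.37 - 5.8*q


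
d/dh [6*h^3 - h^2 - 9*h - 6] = 18*h^2 - 2*h - 9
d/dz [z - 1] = 1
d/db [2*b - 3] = 2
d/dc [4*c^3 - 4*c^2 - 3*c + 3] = 12*c^2 - 8*c - 3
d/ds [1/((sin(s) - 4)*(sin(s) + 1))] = (3 - 2*sin(s))*cos(s)/((sin(s) - 4)^2*(sin(s) + 1)^2)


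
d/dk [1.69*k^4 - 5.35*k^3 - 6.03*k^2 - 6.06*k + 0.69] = 6.76*k^3 - 16.05*k^2 - 12.06*k - 6.06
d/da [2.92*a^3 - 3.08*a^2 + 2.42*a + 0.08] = 8.76*a^2 - 6.16*a + 2.42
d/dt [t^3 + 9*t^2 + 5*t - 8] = 3*t^2 + 18*t + 5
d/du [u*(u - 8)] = 2*u - 8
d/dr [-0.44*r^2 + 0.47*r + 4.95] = 0.47 - 0.88*r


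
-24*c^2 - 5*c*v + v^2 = (-8*c + v)*(3*c + v)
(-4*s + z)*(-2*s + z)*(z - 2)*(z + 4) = 8*s^2*z^2 + 16*s^2*z - 64*s^2 - 6*s*z^3 - 12*s*z^2 + 48*s*z + z^4 + 2*z^3 - 8*z^2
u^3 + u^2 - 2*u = u*(u - 1)*(u + 2)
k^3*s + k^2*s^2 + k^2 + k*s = k*(k + s)*(k*s + 1)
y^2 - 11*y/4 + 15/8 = (y - 3/2)*(y - 5/4)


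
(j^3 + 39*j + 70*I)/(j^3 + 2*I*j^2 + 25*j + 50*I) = (j - 7*I)/(j - 5*I)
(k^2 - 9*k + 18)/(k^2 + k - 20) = (k^2 - 9*k + 18)/(k^2 + k - 20)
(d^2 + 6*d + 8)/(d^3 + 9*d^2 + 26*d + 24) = 1/(d + 3)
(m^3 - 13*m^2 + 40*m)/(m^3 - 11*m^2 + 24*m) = (m - 5)/(m - 3)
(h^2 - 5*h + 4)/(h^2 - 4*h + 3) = (h - 4)/(h - 3)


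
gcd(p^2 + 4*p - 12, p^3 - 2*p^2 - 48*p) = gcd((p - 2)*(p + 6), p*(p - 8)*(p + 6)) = p + 6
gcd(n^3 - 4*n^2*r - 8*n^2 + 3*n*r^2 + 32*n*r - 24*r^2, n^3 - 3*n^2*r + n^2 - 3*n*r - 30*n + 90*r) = -n + 3*r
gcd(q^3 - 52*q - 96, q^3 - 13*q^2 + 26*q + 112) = q^2 - 6*q - 16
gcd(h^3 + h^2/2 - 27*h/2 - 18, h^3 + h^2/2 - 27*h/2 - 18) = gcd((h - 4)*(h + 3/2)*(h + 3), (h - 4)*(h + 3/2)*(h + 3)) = h^3 + h^2/2 - 27*h/2 - 18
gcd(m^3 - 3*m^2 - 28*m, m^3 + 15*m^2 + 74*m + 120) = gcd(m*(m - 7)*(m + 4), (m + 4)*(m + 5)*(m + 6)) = m + 4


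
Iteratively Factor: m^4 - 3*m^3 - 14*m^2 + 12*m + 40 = (m + 2)*(m^3 - 5*m^2 - 4*m + 20) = (m - 2)*(m + 2)*(m^2 - 3*m - 10) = (m - 5)*(m - 2)*(m + 2)*(m + 2)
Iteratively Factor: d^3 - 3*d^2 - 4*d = (d - 4)*(d^2 + d) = d*(d - 4)*(d + 1)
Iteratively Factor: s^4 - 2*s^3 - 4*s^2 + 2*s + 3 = (s + 1)*(s^3 - 3*s^2 - s + 3) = (s - 3)*(s + 1)*(s^2 - 1) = (s - 3)*(s - 1)*(s + 1)*(s + 1)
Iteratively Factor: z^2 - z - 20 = (z + 4)*(z - 5)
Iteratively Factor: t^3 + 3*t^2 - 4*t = (t)*(t^2 + 3*t - 4) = t*(t - 1)*(t + 4)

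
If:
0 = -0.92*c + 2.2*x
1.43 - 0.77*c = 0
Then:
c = 1.86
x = 0.78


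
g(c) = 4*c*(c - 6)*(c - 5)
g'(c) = 4*c*(c - 6) + 4*c*(c - 5) + 4*(c - 6)*(c - 5) = 12*c^2 - 88*c + 120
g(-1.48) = -286.94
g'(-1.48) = 276.52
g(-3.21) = -970.89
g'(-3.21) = 526.13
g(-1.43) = -273.27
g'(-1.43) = 270.38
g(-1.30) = -239.15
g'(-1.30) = 254.68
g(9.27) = 517.74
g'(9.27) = 335.43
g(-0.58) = -85.18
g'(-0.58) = 175.08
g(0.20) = 22.27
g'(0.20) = 102.88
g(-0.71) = -108.81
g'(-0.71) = 188.53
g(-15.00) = -25200.00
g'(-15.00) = 4140.00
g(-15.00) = -25200.00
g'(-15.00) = 4140.00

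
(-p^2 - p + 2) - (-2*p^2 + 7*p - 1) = p^2 - 8*p + 3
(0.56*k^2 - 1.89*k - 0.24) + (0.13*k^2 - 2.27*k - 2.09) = 0.69*k^2 - 4.16*k - 2.33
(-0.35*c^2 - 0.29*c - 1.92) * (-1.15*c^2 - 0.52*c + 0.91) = 0.4025*c^4 + 0.5155*c^3 + 2.0403*c^2 + 0.7345*c - 1.7472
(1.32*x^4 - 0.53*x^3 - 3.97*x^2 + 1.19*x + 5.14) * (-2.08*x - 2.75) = -2.7456*x^5 - 2.5276*x^4 + 9.7151*x^3 + 8.4423*x^2 - 13.9637*x - 14.135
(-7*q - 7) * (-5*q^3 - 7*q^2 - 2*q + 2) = 35*q^4 + 84*q^3 + 63*q^2 - 14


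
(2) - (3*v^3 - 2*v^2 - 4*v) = -3*v^3 + 2*v^2 + 4*v + 2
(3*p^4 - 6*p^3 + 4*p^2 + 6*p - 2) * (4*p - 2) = 12*p^5 - 30*p^4 + 28*p^3 + 16*p^2 - 20*p + 4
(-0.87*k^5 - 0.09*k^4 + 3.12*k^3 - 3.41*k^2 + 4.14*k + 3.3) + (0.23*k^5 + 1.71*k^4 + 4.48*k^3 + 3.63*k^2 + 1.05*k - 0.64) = -0.64*k^5 + 1.62*k^4 + 7.6*k^3 + 0.22*k^2 + 5.19*k + 2.66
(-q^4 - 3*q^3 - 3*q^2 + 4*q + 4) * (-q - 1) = q^5 + 4*q^4 + 6*q^3 - q^2 - 8*q - 4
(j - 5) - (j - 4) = -1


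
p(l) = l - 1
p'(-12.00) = 1.00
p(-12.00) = -13.00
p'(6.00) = 1.00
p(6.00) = 5.00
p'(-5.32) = 1.00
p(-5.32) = -6.32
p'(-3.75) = 1.00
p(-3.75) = -4.75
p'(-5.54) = 1.00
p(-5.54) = -6.54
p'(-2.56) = 1.00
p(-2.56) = -3.56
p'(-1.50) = 1.00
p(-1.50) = -2.50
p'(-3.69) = 1.00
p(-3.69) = -4.69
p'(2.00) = 1.00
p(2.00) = 1.00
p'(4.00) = 1.00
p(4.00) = 3.00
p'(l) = 1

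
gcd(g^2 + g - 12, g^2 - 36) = 1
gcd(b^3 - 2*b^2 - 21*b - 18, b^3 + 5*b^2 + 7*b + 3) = b^2 + 4*b + 3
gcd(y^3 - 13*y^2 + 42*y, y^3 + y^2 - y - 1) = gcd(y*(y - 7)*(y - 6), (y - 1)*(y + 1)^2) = 1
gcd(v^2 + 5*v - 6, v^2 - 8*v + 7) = v - 1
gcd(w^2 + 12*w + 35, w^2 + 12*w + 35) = w^2 + 12*w + 35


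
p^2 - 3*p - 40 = (p - 8)*(p + 5)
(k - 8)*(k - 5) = k^2 - 13*k + 40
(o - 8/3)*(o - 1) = o^2 - 11*o/3 + 8/3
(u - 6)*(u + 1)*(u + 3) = u^3 - 2*u^2 - 21*u - 18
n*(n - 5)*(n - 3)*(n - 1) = n^4 - 9*n^3 + 23*n^2 - 15*n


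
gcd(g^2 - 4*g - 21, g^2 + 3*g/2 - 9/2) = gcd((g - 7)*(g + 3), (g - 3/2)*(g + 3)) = g + 3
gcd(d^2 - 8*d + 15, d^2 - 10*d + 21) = d - 3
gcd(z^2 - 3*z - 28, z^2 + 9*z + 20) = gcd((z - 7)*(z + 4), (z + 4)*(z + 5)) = z + 4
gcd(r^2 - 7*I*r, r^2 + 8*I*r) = r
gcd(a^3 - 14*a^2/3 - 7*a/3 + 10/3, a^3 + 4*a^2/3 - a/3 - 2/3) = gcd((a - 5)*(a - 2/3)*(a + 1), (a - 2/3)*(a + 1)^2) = a^2 + a/3 - 2/3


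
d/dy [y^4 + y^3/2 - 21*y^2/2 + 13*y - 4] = 4*y^3 + 3*y^2/2 - 21*y + 13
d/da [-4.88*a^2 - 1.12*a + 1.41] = -9.76*a - 1.12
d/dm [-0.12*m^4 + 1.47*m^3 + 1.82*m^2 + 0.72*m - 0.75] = -0.48*m^3 + 4.41*m^2 + 3.64*m + 0.72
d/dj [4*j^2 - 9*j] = 8*j - 9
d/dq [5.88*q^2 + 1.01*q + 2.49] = 11.76*q + 1.01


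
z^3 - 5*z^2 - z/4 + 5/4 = (z - 5)*(z - 1/2)*(z + 1/2)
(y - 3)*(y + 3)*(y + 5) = y^3 + 5*y^2 - 9*y - 45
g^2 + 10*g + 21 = (g + 3)*(g + 7)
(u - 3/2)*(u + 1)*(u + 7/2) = u^3 + 3*u^2 - 13*u/4 - 21/4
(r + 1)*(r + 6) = r^2 + 7*r + 6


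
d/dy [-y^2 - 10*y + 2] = -2*y - 10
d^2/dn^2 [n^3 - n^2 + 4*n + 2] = 6*n - 2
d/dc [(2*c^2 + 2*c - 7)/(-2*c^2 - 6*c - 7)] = 8*(-c^2 - 7*c - 7)/(4*c^4 + 24*c^3 + 64*c^2 + 84*c + 49)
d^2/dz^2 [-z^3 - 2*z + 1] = -6*z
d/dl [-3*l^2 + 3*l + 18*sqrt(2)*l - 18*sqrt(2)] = -6*l + 3 + 18*sqrt(2)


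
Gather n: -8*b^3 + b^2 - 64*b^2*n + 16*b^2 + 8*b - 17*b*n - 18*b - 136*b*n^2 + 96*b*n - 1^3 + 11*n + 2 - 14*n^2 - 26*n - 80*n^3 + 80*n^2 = -8*b^3 + 17*b^2 - 10*b - 80*n^3 + n^2*(66 - 136*b) + n*(-64*b^2 + 79*b - 15) + 1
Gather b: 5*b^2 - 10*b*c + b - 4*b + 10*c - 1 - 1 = 5*b^2 + b*(-10*c - 3) + 10*c - 2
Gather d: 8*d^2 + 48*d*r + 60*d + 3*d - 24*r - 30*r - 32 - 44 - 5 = 8*d^2 + d*(48*r + 63) - 54*r - 81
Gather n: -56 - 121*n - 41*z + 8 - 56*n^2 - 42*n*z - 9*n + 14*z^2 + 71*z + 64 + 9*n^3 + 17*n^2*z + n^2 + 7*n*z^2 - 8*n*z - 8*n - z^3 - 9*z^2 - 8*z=9*n^3 + n^2*(17*z - 55) + n*(7*z^2 - 50*z - 138) - z^3 + 5*z^2 + 22*z + 16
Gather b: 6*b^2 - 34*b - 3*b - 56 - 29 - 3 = 6*b^2 - 37*b - 88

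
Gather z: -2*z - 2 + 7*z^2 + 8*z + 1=7*z^2 + 6*z - 1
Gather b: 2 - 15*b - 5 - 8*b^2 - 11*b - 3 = -8*b^2 - 26*b - 6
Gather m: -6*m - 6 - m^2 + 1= -m^2 - 6*m - 5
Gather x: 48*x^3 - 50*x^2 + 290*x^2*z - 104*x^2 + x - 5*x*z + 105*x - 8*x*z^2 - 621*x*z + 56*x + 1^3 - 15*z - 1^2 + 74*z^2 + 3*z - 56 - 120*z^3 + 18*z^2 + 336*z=48*x^3 + x^2*(290*z - 154) + x*(-8*z^2 - 626*z + 162) - 120*z^3 + 92*z^2 + 324*z - 56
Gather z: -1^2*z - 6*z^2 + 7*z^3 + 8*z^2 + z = 7*z^3 + 2*z^2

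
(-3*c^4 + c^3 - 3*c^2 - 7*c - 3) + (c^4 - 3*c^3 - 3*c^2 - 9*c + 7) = -2*c^4 - 2*c^3 - 6*c^2 - 16*c + 4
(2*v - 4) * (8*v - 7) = 16*v^2 - 46*v + 28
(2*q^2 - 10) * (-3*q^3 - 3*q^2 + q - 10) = -6*q^5 - 6*q^4 + 32*q^3 + 10*q^2 - 10*q + 100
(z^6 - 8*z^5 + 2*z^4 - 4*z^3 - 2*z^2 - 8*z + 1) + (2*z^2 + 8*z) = z^6 - 8*z^5 + 2*z^4 - 4*z^3 + 1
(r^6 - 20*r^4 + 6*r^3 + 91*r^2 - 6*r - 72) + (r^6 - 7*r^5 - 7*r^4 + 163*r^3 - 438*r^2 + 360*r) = 2*r^6 - 7*r^5 - 27*r^4 + 169*r^3 - 347*r^2 + 354*r - 72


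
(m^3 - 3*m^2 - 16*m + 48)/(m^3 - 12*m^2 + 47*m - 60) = (m + 4)/(m - 5)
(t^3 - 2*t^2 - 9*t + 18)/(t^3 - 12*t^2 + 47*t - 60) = (t^2 + t - 6)/(t^2 - 9*t + 20)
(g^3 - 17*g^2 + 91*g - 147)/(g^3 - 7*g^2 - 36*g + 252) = (g^2 - 10*g + 21)/(g^2 - 36)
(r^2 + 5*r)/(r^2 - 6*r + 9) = r*(r + 5)/(r^2 - 6*r + 9)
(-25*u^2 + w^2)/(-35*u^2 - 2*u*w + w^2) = (5*u - w)/(7*u - w)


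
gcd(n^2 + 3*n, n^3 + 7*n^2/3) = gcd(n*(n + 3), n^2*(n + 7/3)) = n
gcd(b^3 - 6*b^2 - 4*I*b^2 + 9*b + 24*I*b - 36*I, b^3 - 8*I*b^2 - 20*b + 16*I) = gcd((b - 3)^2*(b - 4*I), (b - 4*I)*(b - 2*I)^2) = b - 4*I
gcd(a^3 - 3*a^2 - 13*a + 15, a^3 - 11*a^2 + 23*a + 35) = a - 5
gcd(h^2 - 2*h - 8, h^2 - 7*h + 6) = 1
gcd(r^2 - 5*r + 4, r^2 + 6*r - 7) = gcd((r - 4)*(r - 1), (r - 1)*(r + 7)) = r - 1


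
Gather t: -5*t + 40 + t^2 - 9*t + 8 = t^2 - 14*t + 48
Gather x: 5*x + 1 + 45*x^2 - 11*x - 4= 45*x^2 - 6*x - 3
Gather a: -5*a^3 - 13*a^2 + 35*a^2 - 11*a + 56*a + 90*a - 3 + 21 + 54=-5*a^3 + 22*a^2 + 135*a + 72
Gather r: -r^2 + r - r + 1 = 1 - r^2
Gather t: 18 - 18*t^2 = 18 - 18*t^2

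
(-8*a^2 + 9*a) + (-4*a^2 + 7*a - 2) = -12*a^2 + 16*a - 2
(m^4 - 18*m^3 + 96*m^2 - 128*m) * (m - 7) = m^5 - 25*m^4 + 222*m^3 - 800*m^2 + 896*m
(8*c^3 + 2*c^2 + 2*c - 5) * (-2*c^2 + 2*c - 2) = -16*c^5 + 12*c^4 - 16*c^3 + 10*c^2 - 14*c + 10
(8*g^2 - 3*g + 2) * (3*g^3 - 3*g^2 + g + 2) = 24*g^5 - 33*g^4 + 23*g^3 + 7*g^2 - 4*g + 4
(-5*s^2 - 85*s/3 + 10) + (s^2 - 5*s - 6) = -4*s^2 - 100*s/3 + 4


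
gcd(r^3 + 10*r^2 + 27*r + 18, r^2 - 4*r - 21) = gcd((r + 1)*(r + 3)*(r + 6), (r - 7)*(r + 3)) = r + 3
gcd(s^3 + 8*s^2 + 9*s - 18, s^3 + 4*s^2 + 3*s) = s + 3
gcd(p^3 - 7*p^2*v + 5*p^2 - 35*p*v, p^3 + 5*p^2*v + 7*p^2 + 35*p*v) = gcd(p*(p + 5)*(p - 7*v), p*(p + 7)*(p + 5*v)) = p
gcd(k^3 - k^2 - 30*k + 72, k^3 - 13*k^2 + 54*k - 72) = k^2 - 7*k + 12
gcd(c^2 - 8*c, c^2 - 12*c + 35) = 1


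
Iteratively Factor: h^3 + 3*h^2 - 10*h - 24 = (h + 4)*(h^2 - h - 6) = (h - 3)*(h + 4)*(h + 2)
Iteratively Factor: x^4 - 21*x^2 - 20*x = (x - 5)*(x^3 + 5*x^2 + 4*x) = (x - 5)*(x + 1)*(x^2 + 4*x) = x*(x - 5)*(x + 1)*(x + 4)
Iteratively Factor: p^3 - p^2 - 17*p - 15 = (p - 5)*(p^2 + 4*p + 3) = (p - 5)*(p + 1)*(p + 3)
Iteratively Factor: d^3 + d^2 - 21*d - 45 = (d - 5)*(d^2 + 6*d + 9) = (d - 5)*(d + 3)*(d + 3)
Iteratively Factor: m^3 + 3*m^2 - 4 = (m - 1)*(m^2 + 4*m + 4) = (m - 1)*(m + 2)*(m + 2)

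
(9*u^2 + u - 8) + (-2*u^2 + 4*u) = 7*u^2 + 5*u - 8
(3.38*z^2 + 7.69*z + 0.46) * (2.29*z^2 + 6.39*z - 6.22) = 7.7402*z^4 + 39.2083*z^3 + 29.1689*z^2 - 44.8924*z - 2.8612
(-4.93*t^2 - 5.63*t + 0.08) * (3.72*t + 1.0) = -18.3396*t^3 - 25.8736*t^2 - 5.3324*t + 0.08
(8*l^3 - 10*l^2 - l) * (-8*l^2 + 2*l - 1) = -64*l^5 + 96*l^4 - 20*l^3 + 8*l^2 + l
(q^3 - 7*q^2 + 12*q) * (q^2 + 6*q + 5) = q^5 - q^4 - 25*q^3 + 37*q^2 + 60*q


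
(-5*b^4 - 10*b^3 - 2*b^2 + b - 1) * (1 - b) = 5*b^5 + 5*b^4 - 8*b^3 - 3*b^2 + 2*b - 1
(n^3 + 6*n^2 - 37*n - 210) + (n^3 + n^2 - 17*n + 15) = 2*n^3 + 7*n^2 - 54*n - 195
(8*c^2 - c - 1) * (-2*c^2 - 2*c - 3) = -16*c^4 - 14*c^3 - 20*c^2 + 5*c + 3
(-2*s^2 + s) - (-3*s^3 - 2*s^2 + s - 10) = 3*s^3 + 10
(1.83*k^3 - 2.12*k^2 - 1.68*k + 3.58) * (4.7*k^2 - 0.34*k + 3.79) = 8.601*k^5 - 10.5862*k^4 - 0.239499999999999*k^3 + 9.3624*k^2 - 7.5844*k + 13.5682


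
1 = 1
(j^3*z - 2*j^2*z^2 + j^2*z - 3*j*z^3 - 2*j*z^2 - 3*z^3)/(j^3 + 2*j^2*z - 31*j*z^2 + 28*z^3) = z*(j^3 - 2*j^2*z + j^2 - 3*j*z^2 - 2*j*z - 3*z^2)/(j^3 + 2*j^2*z - 31*j*z^2 + 28*z^3)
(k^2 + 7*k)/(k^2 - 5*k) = (k + 7)/(k - 5)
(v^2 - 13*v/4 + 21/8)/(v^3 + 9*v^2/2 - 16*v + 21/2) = (v - 7/4)/(v^2 + 6*v - 7)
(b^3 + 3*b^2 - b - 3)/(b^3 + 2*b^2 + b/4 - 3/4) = 4*(b^2 + 2*b - 3)/(4*b^2 + 4*b - 3)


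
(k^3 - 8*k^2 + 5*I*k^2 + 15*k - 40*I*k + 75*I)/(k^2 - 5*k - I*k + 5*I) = (k^2 + k*(-3 + 5*I) - 15*I)/(k - I)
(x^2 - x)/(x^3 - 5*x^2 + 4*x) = 1/(x - 4)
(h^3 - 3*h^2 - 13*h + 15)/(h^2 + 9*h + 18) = (h^2 - 6*h + 5)/(h + 6)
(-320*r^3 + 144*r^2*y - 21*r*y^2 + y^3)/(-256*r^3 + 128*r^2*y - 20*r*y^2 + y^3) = (-5*r + y)/(-4*r + y)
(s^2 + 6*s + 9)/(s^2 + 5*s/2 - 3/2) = 2*(s + 3)/(2*s - 1)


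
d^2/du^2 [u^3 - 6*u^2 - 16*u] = 6*u - 12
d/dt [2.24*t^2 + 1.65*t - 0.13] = 4.48*t + 1.65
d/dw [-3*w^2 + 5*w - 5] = 5 - 6*w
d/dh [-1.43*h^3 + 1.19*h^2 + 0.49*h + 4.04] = -4.29*h^2 + 2.38*h + 0.49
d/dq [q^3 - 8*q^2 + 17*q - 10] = 3*q^2 - 16*q + 17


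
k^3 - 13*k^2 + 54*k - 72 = (k - 6)*(k - 4)*(k - 3)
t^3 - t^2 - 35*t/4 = t*(t - 7/2)*(t + 5/2)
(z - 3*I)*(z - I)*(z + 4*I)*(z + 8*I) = z^4 + 8*I*z^3 + 13*z^2 + 92*I*z + 96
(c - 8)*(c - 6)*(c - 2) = c^3 - 16*c^2 + 76*c - 96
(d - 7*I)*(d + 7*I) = d^2 + 49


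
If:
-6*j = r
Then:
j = -r/6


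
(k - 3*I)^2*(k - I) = k^3 - 7*I*k^2 - 15*k + 9*I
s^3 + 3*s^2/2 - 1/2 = (s - 1/2)*(s + 1)^2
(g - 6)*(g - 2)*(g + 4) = g^3 - 4*g^2 - 20*g + 48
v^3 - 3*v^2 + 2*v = v*(v - 2)*(v - 1)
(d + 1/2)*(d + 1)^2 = d^3 + 5*d^2/2 + 2*d + 1/2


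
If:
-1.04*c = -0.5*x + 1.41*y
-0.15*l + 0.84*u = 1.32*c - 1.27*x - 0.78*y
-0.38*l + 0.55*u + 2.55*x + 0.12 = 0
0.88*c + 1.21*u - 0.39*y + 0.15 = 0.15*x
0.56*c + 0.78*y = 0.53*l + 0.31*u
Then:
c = -0.06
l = 0.03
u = -0.08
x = -0.03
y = 0.03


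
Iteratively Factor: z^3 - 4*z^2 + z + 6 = (z + 1)*(z^2 - 5*z + 6) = (z - 3)*(z + 1)*(z - 2)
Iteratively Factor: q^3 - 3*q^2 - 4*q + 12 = (q + 2)*(q^2 - 5*q + 6) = (q - 2)*(q + 2)*(q - 3)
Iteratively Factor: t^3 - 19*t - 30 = (t - 5)*(t^2 + 5*t + 6) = (t - 5)*(t + 2)*(t + 3)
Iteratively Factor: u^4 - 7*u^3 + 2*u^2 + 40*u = (u)*(u^3 - 7*u^2 + 2*u + 40) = u*(u - 4)*(u^2 - 3*u - 10) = u*(u - 4)*(u + 2)*(u - 5)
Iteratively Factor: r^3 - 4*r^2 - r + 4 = (r - 1)*(r^2 - 3*r - 4) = (r - 1)*(r + 1)*(r - 4)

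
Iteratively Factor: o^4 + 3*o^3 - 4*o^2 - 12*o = (o + 2)*(o^3 + o^2 - 6*o) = (o - 2)*(o + 2)*(o^2 + 3*o) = o*(o - 2)*(o + 2)*(o + 3)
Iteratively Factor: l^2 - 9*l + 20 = (l - 5)*(l - 4)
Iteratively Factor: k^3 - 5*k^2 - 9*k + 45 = (k - 3)*(k^2 - 2*k - 15) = (k - 3)*(k + 3)*(k - 5)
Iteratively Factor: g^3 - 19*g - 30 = (g + 2)*(g^2 - 2*g - 15) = (g + 2)*(g + 3)*(g - 5)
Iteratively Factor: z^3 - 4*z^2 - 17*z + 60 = (z + 4)*(z^2 - 8*z + 15) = (z - 5)*(z + 4)*(z - 3)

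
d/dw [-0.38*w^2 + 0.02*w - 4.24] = 0.02 - 0.76*w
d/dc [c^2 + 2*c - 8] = 2*c + 2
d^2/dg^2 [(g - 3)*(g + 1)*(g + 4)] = 6*g + 4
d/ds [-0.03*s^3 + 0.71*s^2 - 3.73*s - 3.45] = -0.09*s^2 + 1.42*s - 3.73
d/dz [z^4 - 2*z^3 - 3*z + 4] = 4*z^3 - 6*z^2 - 3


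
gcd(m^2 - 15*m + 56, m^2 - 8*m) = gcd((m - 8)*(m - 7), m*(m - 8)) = m - 8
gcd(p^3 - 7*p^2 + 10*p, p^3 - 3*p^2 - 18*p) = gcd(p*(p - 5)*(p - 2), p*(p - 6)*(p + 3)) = p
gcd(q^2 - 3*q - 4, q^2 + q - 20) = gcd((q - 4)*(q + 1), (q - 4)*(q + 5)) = q - 4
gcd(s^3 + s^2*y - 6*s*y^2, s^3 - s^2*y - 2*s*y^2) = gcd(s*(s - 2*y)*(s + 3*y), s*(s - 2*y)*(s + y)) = -s^2 + 2*s*y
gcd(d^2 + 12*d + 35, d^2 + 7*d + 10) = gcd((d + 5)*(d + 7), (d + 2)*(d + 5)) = d + 5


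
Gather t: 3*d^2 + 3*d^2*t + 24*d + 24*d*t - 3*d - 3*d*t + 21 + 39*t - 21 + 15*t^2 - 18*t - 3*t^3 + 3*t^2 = 3*d^2 + 21*d - 3*t^3 + 18*t^2 + t*(3*d^2 + 21*d + 21)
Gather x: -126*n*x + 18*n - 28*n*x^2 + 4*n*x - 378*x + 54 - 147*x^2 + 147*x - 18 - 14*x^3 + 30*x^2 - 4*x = 18*n - 14*x^3 + x^2*(-28*n - 117) + x*(-122*n - 235) + 36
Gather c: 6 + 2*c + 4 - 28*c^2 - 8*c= -28*c^2 - 6*c + 10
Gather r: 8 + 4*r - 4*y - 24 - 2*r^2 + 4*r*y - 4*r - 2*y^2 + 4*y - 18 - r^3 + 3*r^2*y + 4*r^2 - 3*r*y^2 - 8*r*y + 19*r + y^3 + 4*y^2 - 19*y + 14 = -r^3 + r^2*(3*y + 2) + r*(-3*y^2 - 4*y + 19) + y^3 + 2*y^2 - 19*y - 20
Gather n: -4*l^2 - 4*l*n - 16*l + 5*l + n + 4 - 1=-4*l^2 - 11*l + n*(1 - 4*l) + 3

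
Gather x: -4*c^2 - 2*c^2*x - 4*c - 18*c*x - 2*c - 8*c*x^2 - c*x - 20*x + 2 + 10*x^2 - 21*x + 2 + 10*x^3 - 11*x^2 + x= -4*c^2 - 6*c + 10*x^3 + x^2*(-8*c - 1) + x*(-2*c^2 - 19*c - 40) + 4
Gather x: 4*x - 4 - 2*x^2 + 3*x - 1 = -2*x^2 + 7*x - 5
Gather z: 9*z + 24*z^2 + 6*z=24*z^2 + 15*z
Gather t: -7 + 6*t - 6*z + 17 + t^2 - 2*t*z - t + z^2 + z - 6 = t^2 + t*(5 - 2*z) + z^2 - 5*z + 4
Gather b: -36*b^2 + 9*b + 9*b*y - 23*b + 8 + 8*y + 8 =-36*b^2 + b*(9*y - 14) + 8*y + 16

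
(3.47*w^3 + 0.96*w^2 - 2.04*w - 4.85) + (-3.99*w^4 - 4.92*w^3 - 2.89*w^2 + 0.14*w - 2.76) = -3.99*w^4 - 1.45*w^3 - 1.93*w^2 - 1.9*w - 7.61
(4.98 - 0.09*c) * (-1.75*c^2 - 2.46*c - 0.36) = 0.1575*c^3 - 8.4936*c^2 - 12.2184*c - 1.7928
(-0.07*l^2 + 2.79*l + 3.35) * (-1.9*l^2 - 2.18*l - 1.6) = 0.133*l^4 - 5.1484*l^3 - 12.3352*l^2 - 11.767*l - 5.36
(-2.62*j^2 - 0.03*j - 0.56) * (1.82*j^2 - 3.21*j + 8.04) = -4.7684*j^4 + 8.3556*j^3 - 21.9877*j^2 + 1.5564*j - 4.5024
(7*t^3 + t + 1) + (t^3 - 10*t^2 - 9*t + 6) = 8*t^3 - 10*t^2 - 8*t + 7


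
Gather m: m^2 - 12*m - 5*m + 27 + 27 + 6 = m^2 - 17*m + 60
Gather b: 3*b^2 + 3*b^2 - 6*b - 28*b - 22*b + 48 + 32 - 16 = 6*b^2 - 56*b + 64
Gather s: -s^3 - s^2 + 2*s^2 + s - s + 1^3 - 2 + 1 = -s^3 + s^2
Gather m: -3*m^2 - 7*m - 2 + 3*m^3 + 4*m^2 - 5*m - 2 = 3*m^3 + m^2 - 12*m - 4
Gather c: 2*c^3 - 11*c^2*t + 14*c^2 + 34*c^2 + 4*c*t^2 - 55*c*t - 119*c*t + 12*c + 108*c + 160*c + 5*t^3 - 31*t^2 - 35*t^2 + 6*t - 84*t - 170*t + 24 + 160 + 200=2*c^3 + c^2*(48 - 11*t) + c*(4*t^2 - 174*t + 280) + 5*t^3 - 66*t^2 - 248*t + 384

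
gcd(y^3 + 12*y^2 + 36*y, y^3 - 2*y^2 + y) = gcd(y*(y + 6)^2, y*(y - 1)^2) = y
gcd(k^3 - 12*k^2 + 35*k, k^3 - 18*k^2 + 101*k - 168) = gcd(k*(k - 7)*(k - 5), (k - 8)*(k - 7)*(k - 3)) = k - 7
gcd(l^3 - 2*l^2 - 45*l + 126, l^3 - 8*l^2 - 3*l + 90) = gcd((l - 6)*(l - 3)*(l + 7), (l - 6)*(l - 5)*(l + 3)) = l - 6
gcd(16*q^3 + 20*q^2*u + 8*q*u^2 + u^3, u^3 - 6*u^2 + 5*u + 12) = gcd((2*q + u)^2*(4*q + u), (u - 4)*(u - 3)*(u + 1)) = 1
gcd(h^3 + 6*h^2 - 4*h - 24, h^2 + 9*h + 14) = h + 2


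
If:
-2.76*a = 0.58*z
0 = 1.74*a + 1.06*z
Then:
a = 0.00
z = 0.00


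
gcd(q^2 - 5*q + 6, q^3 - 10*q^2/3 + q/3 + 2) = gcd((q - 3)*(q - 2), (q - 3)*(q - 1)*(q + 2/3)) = q - 3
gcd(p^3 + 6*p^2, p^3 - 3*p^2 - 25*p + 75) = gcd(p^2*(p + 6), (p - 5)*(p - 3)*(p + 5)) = 1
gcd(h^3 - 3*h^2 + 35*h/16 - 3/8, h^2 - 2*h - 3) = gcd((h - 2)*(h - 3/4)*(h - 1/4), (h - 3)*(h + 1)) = 1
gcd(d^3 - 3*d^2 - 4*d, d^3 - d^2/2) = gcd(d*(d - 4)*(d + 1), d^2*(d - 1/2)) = d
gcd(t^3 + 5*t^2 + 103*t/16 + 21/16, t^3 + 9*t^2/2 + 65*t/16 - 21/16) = t^2 + 19*t/4 + 21/4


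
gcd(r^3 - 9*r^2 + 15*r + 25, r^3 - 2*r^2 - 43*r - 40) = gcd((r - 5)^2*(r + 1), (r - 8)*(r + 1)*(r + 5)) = r + 1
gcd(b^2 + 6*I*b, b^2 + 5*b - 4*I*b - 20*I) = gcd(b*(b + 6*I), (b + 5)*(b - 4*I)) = 1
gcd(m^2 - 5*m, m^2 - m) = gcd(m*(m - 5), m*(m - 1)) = m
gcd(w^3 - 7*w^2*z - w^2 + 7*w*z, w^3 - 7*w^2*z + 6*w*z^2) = w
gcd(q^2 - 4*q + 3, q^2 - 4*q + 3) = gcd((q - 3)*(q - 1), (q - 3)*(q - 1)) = q^2 - 4*q + 3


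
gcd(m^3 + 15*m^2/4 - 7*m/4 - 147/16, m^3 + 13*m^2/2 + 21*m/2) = m + 7/2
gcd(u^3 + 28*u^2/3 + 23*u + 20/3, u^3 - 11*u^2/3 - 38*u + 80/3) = u + 5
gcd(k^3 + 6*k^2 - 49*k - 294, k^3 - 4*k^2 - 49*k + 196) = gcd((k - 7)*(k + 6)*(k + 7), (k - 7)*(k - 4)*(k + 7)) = k^2 - 49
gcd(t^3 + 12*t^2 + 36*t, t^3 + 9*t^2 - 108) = t^2 + 12*t + 36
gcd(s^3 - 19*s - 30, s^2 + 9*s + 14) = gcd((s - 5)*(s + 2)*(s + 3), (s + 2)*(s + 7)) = s + 2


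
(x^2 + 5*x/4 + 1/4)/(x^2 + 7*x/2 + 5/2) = (4*x + 1)/(2*(2*x + 5))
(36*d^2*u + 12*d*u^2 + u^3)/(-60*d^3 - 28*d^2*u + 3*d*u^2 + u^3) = u*(6*d + u)/(-10*d^2 - 3*d*u + u^2)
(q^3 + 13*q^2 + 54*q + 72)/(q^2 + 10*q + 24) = q + 3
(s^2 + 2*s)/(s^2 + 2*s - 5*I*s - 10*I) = s/(s - 5*I)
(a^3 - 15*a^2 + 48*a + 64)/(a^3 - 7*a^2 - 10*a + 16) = (a^2 - 7*a - 8)/(a^2 + a - 2)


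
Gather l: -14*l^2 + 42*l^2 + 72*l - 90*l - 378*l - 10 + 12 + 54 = 28*l^2 - 396*l + 56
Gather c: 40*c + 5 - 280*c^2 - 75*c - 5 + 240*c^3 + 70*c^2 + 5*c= 240*c^3 - 210*c^2 - 30*c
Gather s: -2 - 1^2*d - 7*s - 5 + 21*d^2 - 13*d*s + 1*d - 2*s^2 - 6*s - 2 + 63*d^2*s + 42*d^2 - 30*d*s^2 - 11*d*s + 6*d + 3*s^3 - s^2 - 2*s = 63*d^2 + 6*d + 3*s^3 + s^2*(-30*d - 3) + s*(63*d^2 - 24*d - 15) - 9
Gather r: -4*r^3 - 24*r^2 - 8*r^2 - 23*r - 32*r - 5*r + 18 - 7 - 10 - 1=-4*r^3 - 32*r^2 - 60*r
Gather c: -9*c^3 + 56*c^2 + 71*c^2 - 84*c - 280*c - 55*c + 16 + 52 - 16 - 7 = -9*c^3 + 127*c^2 - 419*c + 45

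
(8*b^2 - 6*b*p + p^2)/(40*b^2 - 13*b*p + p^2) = (8*b^2 - 6*b*p + p^2)/(40*b^2 - 13*b*p + p^2)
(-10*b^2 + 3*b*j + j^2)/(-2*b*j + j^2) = (5*b + j)/j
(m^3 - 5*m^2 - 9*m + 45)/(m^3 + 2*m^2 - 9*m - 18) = (m - 5)/(m + 2)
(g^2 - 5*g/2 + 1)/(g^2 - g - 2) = (g - 1/2)/(g + 1)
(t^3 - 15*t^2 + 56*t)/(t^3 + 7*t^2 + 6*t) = (t^2 - 15*t + 56)/(t^2 + 7*t + 6)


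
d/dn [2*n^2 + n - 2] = 4*n + 1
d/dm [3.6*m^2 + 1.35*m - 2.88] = 7.2*m + 1.35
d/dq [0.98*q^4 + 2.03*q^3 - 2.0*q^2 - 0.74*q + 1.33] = 3.92*q^3 + 6.09*q^2 - 4.0*q - 0.74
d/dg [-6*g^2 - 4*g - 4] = -12*g - 4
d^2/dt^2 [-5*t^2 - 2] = -10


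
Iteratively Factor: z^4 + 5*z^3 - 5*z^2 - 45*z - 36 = (z + 3)*(z^3 + 2*z^2 - 11*z - 12) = (z - 3)*(z + 3)*(z^2 + 5*z + 4) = (z - 3)*(z + 3)*(z + 4)*(z + 1)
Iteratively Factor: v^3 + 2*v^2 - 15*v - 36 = (v - 4)*(v^2 + 6*v + 9) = (v - 4)*(v + 3)*(v + 3)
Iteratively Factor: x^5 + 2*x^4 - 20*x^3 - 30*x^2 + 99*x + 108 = (x - 3)*(x^4 + 5*x^3 - 5*x^2 - 45*x - 36) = (x - 3)^2*(x^3 + 8*x^2 + 19*x + 12) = (x - 3)^2*(x + 4)*(x^2 + 4*x + 3) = (x - 3)^2*(x + 1)*(x + 4)*(x + 3)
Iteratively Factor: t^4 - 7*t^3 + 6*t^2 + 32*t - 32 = (t - 1)*(t^3 - 6*t^2 + 32) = (t - 4)*(t - 1)*(t^2 - 2*t - 8) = (t - 4)*(t - 1)*(t + 2)*(t - 4)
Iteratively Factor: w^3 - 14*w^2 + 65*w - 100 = (w - 4)*(w^2 - 10*w + 25) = (w - 5)*(w - 4)*(w - 5)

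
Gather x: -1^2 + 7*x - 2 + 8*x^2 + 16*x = 8*x^2 + 23*x - 3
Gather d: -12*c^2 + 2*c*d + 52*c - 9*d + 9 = -12*c^2 + 52*c + d*(2*c - 9) + 9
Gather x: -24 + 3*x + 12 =3*x - 12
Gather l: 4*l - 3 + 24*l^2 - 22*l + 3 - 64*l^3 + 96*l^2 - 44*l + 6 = -64*l^3 + 120*l^2 - 62*l + 6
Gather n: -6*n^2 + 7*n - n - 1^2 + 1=-6*n^2 + 6*n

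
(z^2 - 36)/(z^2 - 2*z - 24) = (z + 6)/(z + 4)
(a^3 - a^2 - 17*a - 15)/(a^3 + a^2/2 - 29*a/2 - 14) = 2*(a^2 - 2*a - 15)/(2*a^2 - a - 28)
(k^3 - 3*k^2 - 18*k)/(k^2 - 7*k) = (k^2 - 3*k - 18)/(k - 7)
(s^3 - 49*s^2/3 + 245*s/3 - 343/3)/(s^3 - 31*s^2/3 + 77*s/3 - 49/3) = (s - 7)/(s - 1)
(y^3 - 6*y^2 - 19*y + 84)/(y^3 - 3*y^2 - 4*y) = (-y^3 + 6*y^2 + 19*y - 84)/(y*(-y^2 + 3*y + 4))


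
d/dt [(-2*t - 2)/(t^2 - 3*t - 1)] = 2*(t^2 + 2*t - 2)/(t^4 - 6*t^3 + 7*t^2 + 6*t + 1)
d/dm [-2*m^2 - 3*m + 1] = -4*m - 3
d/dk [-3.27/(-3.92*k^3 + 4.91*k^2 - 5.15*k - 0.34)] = (-38.4552*k^2 + 32.1114*k - 16.8405)/(3.92*k^3 - 4.91*k^2 + 5.15*k + 0.34)^2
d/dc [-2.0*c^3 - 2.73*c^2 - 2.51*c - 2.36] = -6.0*c^2 - 5.46*c - 2.51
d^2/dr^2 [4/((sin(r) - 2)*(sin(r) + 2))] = 8*(-2*sin(r)^4 - 5*sin(r)^2 + 4)/((sin(r) - 2)^3*(sin(r) + 2)^3)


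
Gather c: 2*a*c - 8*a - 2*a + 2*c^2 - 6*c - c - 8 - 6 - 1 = -10*a + 2*c^2 + c*(2*a - 7) - 15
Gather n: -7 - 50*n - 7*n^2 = -7*n^2 - 50*n - 7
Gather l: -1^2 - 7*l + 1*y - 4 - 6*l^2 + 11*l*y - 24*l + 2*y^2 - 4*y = -6*l^2 + l*(11*y - 31) + 2*y^2 - 3*y - 5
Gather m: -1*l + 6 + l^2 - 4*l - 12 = l^2 - 5*l - 6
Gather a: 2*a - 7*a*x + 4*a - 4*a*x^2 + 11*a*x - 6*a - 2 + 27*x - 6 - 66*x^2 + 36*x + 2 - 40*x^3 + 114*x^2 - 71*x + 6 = a*(-4*x^2 + 4*x) - 40*x^3 + 48*x^2 - 8*x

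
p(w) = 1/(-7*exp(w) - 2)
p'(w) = 7*exp(w)/(-7*exp(w) - 2)^2 = 7*exp(w)/(7*exp(w) + 2)^2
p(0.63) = -0.07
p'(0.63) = 0.06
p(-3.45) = -0.45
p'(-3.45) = 0.04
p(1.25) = -0.04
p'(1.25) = 0.03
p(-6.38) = -0.50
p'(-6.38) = 0.00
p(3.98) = -0.00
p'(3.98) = 0.00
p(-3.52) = -0.45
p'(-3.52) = 0.04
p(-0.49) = -0.16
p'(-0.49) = 0.11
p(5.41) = -0.00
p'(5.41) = 0.00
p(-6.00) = -0.50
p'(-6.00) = 0.00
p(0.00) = -0.11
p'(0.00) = 0.09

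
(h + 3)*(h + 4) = h^2 + 7*h + 12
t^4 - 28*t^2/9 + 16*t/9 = t*(t - 4/3)*(t - 2/3)*(t + 2)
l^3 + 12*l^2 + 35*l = l*(l + 5)*(l + 7)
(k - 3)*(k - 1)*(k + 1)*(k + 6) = k^4 + 3*k^3 - 19*k^2 - 3*k + 18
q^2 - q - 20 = (q - 5)*(q + 4)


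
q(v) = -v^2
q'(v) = -2*v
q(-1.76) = -3.10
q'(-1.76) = 3.52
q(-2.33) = -5.43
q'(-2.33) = 4.66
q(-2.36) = -5.57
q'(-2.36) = 4.72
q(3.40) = -11.56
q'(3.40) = -6.80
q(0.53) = -0.28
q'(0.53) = -1.06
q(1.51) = -2.28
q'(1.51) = -3.02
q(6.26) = -39.19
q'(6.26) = -12.52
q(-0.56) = -0.31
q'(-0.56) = 1.12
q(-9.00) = -81.00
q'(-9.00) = 18.00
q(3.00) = -9.00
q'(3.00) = -6.00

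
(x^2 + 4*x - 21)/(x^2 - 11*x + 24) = (x + 7)/(x - 8)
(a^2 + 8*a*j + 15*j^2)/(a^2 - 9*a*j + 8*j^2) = (a^2 + 8*a*j + 15*j^2)/(a^2 - 9*a*j + 8*j^2)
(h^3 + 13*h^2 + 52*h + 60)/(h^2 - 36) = (h^2 + 7*h + 10)/(h - 6)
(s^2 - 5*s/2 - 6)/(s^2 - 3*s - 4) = (s + 3/2)/(s + 1)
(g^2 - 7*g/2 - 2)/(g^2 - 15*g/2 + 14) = (2*g + 1)/(2*g - 7)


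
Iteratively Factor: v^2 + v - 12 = (v - 3)*(v + 4)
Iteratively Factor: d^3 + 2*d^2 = (d + 2)*(d^2) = d*(d + 2)*(d)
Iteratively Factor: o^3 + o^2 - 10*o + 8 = (o + 4)*(o^2 - 3*o + 2) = (o - 1)*(o + 4)*(o - 2)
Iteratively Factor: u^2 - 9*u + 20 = (u - 5)*(u - 4)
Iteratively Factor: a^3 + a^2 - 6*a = (a + 3)*(a^2 - 2*a) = a*(a + 3)*(a - 2)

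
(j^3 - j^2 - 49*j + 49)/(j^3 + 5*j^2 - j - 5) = (j^2 - 49)/(j^2 + 6*j + 5)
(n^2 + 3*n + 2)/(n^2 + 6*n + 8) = (n + 1)/(n + 4)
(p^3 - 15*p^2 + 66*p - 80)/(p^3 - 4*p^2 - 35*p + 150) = (p^2 - 10*p + 16)/(p^2 + p - 30)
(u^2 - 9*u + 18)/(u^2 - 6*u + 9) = (u - 6)/(u - 3)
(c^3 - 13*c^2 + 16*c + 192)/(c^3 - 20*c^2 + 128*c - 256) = (c + 3)/(c - 4)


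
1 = 1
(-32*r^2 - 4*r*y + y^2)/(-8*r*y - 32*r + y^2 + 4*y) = (4*r + y)/(y + 4)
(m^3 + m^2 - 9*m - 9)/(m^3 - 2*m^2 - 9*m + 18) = (m + 1)/(m - 2)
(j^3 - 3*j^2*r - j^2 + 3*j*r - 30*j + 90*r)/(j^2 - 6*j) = j - 3*r + 5 - 15*r/j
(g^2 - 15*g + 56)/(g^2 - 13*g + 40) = (g - 7)/(g - 5)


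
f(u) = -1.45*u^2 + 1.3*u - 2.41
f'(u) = 1.3 - 2.9*u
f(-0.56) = -3.59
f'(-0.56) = 2.92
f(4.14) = -21.88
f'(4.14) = -10.71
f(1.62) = -4.11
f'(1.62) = -3.40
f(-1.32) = -6.65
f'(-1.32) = 5.13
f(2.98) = -11.41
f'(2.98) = -7.34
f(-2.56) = -15.24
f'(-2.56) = 8.72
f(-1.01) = -5.20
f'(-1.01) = 4.23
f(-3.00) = -19.36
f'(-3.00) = 10.00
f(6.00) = -46.81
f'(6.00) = -16.10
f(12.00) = -195.61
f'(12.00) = -33.50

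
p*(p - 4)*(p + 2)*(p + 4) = p^4 + 2*p^3 - 16*p^2 - 32*p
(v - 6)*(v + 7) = v^2 + v - 42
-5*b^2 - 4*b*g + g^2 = (-5*b + g)*(b + g)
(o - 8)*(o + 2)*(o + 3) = o^3 - 3*o^2 - 34*o - 48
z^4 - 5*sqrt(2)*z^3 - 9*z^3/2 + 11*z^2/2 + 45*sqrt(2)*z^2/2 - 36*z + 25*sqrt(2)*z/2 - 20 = (z - 5)*(z + 1/2)*(z - 4*sqrt(2))*(z - sqrt(2))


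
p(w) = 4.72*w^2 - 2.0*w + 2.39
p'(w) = 9.44*w - 2.0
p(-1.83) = 21.86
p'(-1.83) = -19.28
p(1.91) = 15.79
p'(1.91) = 16.03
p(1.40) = 8.84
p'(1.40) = 11.22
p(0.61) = 2.93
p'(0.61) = 3.76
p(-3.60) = 70.76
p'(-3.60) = -35.98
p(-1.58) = 17.33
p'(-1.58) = -16.92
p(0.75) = 3.54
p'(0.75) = 5.08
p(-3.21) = 57.45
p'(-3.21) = -32.30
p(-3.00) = 50.87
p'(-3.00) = -30.32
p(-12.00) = 706.07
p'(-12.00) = -115.28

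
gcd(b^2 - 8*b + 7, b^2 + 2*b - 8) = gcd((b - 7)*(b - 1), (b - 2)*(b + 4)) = 1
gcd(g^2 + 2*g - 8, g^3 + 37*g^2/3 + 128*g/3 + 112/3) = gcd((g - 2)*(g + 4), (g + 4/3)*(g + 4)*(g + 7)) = g + 4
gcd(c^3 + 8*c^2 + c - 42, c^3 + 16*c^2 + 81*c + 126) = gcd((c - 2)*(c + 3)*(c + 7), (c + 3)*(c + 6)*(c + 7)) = c^2 + 10*c + 21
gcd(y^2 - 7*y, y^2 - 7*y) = y^2 - 7*y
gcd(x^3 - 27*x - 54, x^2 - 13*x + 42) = x - 6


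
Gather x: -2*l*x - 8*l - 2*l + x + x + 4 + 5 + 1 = -10*l + x*(2 - 2*l) + 10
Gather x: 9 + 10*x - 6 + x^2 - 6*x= x^2 + 4*x + 3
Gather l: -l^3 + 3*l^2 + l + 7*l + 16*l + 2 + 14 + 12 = -l^3 + 3*l^2 + 24*l + 28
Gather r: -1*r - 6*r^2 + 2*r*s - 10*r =-6*r^2 + r*(2*s - 11)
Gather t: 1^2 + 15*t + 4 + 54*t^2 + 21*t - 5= 54*t^2 + 36*t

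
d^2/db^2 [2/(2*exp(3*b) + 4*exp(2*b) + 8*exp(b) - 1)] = 4*(4*(3*exp(2*b) + 4*exp(b) + 4)^2*exp(b) - (9*exp(2*b) + 8*exp(b) + 4)*(2*exp(3*b) + 4*exp(2*b) + 8*exp(b) - 1))*exp(b)/(2*exp(3*b) + 4*exp(2*b) + 8*exp(b) - 1)^3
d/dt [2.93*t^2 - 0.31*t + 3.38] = 5.86*t - 0.31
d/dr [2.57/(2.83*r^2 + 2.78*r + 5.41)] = (-14.5462*r - 7.1446)/(2.83*r^2 + 2.78*r + 5.41)^2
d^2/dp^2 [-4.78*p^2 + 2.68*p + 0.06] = -9.56000000000000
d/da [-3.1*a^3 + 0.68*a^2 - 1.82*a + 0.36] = -9.3*a^2 + 1.36*a - 1.82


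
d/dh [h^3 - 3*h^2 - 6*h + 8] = 3*h^2 - 6*h - 6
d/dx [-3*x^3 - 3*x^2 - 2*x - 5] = -9*x^2 - 6*x - 2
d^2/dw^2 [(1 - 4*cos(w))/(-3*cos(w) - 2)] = 11*(3*cos(w)^2 - 2*cos(w) - 6)/(3*cos(w) + 2)^3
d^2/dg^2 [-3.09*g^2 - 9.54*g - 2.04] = -6.18000000000000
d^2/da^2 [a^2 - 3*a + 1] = 2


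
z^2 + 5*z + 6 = (z + 2)*(z + 3)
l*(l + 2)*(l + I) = l^3 + 2*l^2 + I*l^2 + 2*I*l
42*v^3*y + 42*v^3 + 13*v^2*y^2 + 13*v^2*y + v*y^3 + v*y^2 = (6*v + y)*(7*v + y)*(v*y + v)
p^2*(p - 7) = p^3 - 7*p^2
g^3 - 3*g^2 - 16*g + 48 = (g - 4)*(g - 3)*(g + 4)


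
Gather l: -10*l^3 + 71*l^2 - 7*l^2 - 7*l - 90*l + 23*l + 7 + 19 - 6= -10*l^3 + 64*l^2 - 74*l + 20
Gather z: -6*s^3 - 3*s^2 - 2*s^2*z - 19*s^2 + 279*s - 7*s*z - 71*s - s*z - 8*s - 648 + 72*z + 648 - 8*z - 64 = -6*s^3 - 22*s^2 + 200*s + z*(-2*s^2 - 8*s + 64) - 64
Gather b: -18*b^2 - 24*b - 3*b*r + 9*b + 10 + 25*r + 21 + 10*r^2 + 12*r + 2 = -18*b^2 + b*(-3*r - 15) + 10*r^2 + 37*r + 33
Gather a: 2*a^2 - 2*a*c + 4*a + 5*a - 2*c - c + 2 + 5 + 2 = 2*a^2 + a*(9 - 2*c) - 3*c + 9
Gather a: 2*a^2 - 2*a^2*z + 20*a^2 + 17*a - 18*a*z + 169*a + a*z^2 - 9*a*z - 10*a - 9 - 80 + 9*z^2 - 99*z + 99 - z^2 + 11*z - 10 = a^2*(22 - 2*z) + a*(z^2 - 27*z + 176) + 8*z^2 - 88*z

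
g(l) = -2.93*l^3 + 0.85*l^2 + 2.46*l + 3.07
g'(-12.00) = -1283.70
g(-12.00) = 5158.99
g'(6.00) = -303.78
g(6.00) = -584.45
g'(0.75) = -1.21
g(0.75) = 4.16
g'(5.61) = -264.64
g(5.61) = -473.69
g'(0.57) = 0.57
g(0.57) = 4.21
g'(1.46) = -13.79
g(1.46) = -0.65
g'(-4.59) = -190.53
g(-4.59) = 293.03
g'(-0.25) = 1.49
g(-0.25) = 2.55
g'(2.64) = -54.31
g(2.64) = -38.42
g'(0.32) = 2.10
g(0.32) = 3.85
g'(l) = -8.79*l^2 + 1.7*l + 2.46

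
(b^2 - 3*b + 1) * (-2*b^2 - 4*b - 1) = -2*b^4 + 2*b^3 + 9*b^2 - b - 1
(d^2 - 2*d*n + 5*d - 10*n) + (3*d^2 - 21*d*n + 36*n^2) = 4*d^2 - 23*d*n + 5*d + 36*n^2 - 10*n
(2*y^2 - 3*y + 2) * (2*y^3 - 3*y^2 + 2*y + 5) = 4*y^5 - 12*y^4 + 17*y^3 - 2*y^2 - 11*y + 10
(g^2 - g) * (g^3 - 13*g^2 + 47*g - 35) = g^5 - 14*g^4 + 60*g^3 - 82*g^2 + 35*g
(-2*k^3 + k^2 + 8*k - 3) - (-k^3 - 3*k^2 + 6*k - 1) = -k^3 + 4*k^2 + 2*k - 2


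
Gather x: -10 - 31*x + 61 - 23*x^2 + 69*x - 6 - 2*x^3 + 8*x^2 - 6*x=-2*x^3 - 15*x^2 + 32*x + 45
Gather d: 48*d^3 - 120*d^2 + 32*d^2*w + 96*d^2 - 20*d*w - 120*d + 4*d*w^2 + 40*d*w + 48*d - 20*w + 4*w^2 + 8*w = 48*d^3 + d^2*(32*w - 24) + d*(4*w^2 + 20*w - 72) + 4*w^2 - 12*w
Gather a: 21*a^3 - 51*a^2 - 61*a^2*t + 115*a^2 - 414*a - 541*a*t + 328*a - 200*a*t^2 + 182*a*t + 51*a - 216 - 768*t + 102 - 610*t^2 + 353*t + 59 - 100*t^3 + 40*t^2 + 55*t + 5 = 21*a^3 + a^2*(64 - 61*t) + a*(-200*t^2 - 359*t - 35) - 100*t^3 - 570*t^2 - 360*t - 50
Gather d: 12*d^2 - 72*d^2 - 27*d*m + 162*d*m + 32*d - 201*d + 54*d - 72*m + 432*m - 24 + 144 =-60*d^2 + d*(135*m - 115) + 360*m + 120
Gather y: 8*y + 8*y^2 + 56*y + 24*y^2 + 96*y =32*y^2 + 160*y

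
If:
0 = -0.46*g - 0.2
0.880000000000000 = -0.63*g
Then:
No Solution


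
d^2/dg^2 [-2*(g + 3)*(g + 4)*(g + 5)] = -12*g - 48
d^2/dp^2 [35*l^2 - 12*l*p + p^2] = 2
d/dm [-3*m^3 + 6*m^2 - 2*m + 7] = -9*m^2 + 12*m - 2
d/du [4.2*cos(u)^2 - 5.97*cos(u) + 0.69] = (5.97 - 8.4*cos(u))*sin(u)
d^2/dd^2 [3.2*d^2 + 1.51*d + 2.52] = 6.40000000000000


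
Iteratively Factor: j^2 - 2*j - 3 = (j + 1)*(j - 3)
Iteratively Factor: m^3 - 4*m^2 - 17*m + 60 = (m - 3)*(m^2 - m - 20) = (m - 5)*(m - 3)*(m + 4)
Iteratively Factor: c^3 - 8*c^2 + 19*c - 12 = (c - 3)*(c^2 - 5*c + 4) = (c - 3)*(c - 1)*(c - 4)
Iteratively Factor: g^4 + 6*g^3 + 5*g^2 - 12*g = (g)*(g^3 + 6*g^2 + 5*g - 12) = g*(g - 1)*(g^2 + 7*g + 12) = g*(g - 1)*(g + 4)*(g + 3)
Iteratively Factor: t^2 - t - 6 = (t + 2)*(t - 3)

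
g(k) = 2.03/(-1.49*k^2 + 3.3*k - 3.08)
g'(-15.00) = -0.00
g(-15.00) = -0.01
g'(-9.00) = -0.00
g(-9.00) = -0.01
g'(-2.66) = -0.05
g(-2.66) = -0.09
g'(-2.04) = -0.07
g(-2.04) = -0.13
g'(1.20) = 0.35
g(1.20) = -1.60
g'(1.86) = 1.04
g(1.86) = -0.97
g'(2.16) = 0.76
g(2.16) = -0.70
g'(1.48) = 1.06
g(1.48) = -1.39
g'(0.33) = -1.01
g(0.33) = -0.94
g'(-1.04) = -0.20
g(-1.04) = -0.25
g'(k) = 2.03*(2.98*k - 3.3)/(-1.49*k^2 + 3.3*k - 3.08)^2 = (6.0494*k - 6.699)/(1.49*k^2 - 3.3*k + 3.08)^2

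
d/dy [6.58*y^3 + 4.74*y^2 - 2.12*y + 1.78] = 19.74*y^2 + 9.48*y - 2.12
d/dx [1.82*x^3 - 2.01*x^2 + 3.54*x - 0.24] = 5.46*x^2 - 4.02*x + 3.54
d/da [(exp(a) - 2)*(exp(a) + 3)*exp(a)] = (3*exp(2*a) + 2*exp(a) - 6)*exp(a)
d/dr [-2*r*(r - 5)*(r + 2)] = -6*r^2 + 12*r + 20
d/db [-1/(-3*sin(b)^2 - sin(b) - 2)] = -(6*sin(b) + 1)*cos(b)/(3*sin(b)^2 + sin(b) + 2)^2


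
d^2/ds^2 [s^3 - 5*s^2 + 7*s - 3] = 6*s - 10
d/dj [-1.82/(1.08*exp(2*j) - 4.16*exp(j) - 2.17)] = (3.9312*exp(j) - 7.5712)*exp(j)/(-1.08*exp(2*j) + 4.16*exp(j) + 2.17)^2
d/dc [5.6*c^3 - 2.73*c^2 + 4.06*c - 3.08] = 16.8*c^2 - 5.46*c + 4.06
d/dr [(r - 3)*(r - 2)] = 2*r - 5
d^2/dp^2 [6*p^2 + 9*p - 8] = 12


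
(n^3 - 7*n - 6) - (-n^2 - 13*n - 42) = n^3 + n^2 + 6*n + 36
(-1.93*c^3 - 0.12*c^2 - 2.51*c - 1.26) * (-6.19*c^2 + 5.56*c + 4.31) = 11.9467*c^5 - 9.988*c^4 + 6.5514*c^3 - 6.6734*c^2 - 17.8237*c - 5.4306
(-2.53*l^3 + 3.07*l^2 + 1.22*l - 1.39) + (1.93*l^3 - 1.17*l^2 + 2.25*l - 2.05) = -0.6*l^3 + 1.9*l^2 + 3.47*l - 3.44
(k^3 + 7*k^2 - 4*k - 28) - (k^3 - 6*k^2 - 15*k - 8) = 13*k^2 + 11*k - 20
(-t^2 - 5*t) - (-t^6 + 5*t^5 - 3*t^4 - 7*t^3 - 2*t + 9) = t^6 - 5*t^5 + 3*t^4 + 7*t^3 - t^2 - 3*t - 9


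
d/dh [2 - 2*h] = -2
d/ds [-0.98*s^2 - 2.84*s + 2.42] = -1.96*s - 2.84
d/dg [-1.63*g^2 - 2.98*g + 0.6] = -3.26*g - 2.98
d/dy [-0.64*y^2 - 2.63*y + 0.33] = -1.28*y - 2.63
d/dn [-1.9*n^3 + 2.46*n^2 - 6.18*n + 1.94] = -5.7*n^2 + 4.92*n - 6.18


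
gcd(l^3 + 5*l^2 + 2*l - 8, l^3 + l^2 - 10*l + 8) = l^2 + 3*l - 4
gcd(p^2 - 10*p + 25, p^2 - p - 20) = p - 5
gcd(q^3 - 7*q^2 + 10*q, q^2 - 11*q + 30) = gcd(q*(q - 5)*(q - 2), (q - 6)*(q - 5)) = q - 5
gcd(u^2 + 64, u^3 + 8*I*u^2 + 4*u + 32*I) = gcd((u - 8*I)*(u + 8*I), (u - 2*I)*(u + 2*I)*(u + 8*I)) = u + 8*I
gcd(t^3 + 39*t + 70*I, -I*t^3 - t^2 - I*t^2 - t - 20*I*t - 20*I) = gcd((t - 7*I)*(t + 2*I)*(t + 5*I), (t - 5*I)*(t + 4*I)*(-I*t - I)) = 1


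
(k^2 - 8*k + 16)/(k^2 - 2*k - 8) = (k - 4)/(k + 2)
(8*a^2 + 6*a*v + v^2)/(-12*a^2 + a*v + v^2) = (2*a + v)/(-3*a + v)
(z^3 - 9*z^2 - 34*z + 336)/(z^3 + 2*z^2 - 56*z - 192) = (z - 7)/(z + 4)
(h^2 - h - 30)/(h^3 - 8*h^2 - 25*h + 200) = (h - 6)/(h^2 - 13*h + 40)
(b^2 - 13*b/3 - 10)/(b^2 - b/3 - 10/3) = (b - 6)/(b - 2)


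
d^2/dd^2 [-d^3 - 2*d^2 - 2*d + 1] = -6*d - 4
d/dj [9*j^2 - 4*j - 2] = 18*j - 4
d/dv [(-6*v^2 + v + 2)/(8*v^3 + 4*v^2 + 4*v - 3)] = (48*v^4 - 16*v^3 - 76*v^2 + 20*v - 11)/(64*v^6 + 64*v^5 + 80*v^4 - 16*v^3 - 8*v^2 - 24*v + 9)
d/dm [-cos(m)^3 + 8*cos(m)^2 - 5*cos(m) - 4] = (3*cos(m)^2 - 16*cos(m) + 5)*sin(m)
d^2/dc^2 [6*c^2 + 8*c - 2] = 12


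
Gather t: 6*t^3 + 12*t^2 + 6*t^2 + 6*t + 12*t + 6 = 6*t^3 + 18*t^2 + 18*t + 6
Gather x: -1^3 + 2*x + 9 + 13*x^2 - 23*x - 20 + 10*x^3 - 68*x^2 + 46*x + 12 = 10*x^3 - 55*x^2 + 25*x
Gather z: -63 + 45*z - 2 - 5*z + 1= 40*z - 64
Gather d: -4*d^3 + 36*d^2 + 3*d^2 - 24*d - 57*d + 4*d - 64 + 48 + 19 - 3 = -4*d^3 + 39*d^2 - 77*d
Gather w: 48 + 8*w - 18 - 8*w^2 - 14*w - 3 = -8*w^2 - 6*w + 27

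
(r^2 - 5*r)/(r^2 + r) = (r - 5)/(r + 1)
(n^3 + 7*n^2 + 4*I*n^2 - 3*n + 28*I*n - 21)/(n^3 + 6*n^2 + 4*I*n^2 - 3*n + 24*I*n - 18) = (n + 7)/(n + 6)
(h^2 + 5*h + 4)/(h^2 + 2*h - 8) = (h + 1)/(h - 2)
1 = 1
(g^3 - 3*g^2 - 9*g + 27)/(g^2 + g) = (g^3 - 3*g^2 - 9*g + 27)/(g*(g + 1))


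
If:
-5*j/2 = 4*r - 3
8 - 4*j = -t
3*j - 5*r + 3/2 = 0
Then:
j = 18/49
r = 51/98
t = -320/49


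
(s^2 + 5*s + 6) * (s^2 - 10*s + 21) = s^4 - 5*s^3 - 23*s^2 + 45*s + 126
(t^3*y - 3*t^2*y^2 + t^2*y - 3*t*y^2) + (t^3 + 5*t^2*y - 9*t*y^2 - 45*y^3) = t^3*y + t^3 - 3*t^2*y^2 + 6*t^2*y - 12*t*y^2 - 45*y^3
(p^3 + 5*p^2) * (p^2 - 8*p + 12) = p^5 - 3*p^4 - 28*p^3 + 60*p^2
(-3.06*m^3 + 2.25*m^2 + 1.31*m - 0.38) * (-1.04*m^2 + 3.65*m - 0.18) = 3.1824*m^5 - 13.509*m^4 + 7.4009*m^3 + 4.7717*m^2 - 1.6228*m + 0.0684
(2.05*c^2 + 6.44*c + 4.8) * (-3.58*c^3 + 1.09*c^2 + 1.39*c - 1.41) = -7.339*c^5 - 20.8207*c^4 - 7.3149*c^3 + 11.2931*c^2 - 2.4084*c - 6.768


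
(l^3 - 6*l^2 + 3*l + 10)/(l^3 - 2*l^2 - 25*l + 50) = (l + 1)/(l + 5)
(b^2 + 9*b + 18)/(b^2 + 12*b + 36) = (b + 3)/(b + 6)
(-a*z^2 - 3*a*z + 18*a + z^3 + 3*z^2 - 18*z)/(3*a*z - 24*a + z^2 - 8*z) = (-a*z^2 - 3*a*z + 18*a + z^3 + 3*z^2 - 18*z)/(3*a*z - 24*a + z^2 - 8*z)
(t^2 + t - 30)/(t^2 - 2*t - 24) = (-t^2 - t + 30)/(-t^2 + 2*t + 24)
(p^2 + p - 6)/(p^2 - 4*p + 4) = (p + 3)/(p - 2)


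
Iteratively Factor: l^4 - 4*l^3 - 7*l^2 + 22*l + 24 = (l - 4)*(l^3 - 7*l - 6) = (l - 4)*(l + 2)*(l^2 - 2*l - 3) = (l - 4)*(l - 3)*(l + 2)*(l + 1)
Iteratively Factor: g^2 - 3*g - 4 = (g + 1)*(g - 4)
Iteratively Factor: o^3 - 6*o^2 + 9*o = (o)*(o^2 - 6*o + 9) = o*(o - 3)*(o - 3)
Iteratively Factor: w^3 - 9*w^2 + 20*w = (w - 4)*(w^2 - 5*w) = w*(w - 4)*(w - 5)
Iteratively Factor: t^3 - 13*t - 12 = (t - 4)*(t^2 + 4*t + 3) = (t - 4)*(t + 3)*(t + 1)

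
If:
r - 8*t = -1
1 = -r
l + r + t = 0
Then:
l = 1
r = -1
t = 0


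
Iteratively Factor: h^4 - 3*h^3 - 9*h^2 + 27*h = (h - 3)*(h^3 - 9*h) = (h - 3)*(h + 3)*(h^2 - 3*h) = h*(h - 3)*(h + 3)*(h - 3)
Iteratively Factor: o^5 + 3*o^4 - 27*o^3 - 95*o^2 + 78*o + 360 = (o + 3)*(o^4 - 27*o^2 - 14*o + 120) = (o + 3)*(o + 4)*(o^3 - 4*o^2 - 11*o + 30) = (o - 2)*(o + 3)*(o + 4)*(o^2 - 2*o - 15) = (o - 2)*(o + 3)^2*(o + 4)*(o - 5)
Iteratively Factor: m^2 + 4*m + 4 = (m + 2)*(m + 2)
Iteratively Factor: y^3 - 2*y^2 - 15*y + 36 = (y - 3)*(y^2 + y - 12) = (y - 3)*(y + 4)*(y - 3)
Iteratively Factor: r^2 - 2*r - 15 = (r + 3)*(r - 5)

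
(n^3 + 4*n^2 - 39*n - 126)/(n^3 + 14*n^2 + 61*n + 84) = (n - 6)/(n + 4)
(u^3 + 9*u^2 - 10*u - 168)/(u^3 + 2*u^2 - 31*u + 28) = (u + 6)/(u - 1)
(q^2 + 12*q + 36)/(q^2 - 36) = (q + 6)/(q - 6)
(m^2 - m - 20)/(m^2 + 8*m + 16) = (m - 5)/(m + 4)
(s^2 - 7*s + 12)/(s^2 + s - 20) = (s - 3)/(s + 5)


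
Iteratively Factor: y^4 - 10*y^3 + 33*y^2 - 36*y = (y - 4)*(y^3 - 6*y^2 + 9*y) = (y - 4)*(y - 3)*(y^2 - 3*y) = (y - 4)*(y - 3)^2*(y)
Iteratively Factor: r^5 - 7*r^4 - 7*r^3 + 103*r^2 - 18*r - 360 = (r - 5)*(r^4 - 2*r^3 - 17*r^2 + 18*r + 72) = (r - 5)*(r - 4)*(r^3 + 2*r^2 - 9*r - 18) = (r - 5)*(r - 4)*(r + 3)*(r^2 - r - 6) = (r - 5)*(r - 4)*(r + 2)*(r + 3)*(r - 3)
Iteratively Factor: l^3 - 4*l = (l)*(l^2 - 4) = l*(l - 2)*(l + 2)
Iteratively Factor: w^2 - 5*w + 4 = (w - 4)*(w - 1)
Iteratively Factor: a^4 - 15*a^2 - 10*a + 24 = (a - 4)*(a^3 + 4*a^2 + a - 6) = (a - 4)*(a + 3)*(a^2 + a - 2) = (a - 4)*(a + 2)*(a + 3)*(a - 1)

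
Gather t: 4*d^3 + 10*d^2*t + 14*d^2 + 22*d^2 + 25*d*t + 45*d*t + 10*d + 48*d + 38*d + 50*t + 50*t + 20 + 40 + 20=4*d^3 + 36*d^2 + 96*d + t*(10*d^2 + 70*d + 100) + 80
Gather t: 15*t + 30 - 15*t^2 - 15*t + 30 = 60 - 15*t^2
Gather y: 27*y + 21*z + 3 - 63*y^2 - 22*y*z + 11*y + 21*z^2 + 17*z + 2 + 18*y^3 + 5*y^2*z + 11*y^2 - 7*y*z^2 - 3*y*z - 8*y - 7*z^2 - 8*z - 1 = 18*y^3 + y^2*(5*z - 52) + y*(-7*z^2 - 25*z + 30) + 14*z^2 + 30*z + 4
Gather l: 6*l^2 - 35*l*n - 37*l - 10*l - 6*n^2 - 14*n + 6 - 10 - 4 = 6*l^2 + l*(-35*n - 47) - 6*n^2 - 14*n - 8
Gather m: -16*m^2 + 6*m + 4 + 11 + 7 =-16*m^2 + 6*m + 22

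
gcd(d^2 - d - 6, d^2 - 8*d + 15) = d - 3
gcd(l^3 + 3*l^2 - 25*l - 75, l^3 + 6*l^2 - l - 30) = l^2 + 8*l + 15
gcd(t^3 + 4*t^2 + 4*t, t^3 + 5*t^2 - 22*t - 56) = t + 2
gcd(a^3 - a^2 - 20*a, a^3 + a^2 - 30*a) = a^2 - 5*a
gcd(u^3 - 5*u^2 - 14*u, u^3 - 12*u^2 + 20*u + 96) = u + 2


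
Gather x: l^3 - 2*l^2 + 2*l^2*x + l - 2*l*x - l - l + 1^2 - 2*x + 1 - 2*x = l^3 - 2*l^2 - l + x*(2*l^2 - 2*l - 4) + 2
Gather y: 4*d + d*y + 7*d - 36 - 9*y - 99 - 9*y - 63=11*d + y*(d - 18) - 198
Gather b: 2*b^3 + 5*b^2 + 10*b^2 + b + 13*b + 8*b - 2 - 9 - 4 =2*b^3 + 15*b^2 + 22*b - 15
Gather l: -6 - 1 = -7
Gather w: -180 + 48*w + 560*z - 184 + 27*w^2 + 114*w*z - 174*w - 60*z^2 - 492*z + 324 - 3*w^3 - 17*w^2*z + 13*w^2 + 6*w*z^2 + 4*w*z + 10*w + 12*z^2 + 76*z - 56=-3*w^3 + w^2*(40 - 17*z) + w*(6*z^2 + 118*z - 116) - 48*z^2 + 144*z - 96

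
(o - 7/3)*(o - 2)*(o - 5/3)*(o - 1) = o^4 - 7*o^3 + 161*o^2/9 - 59*o/3 + 70/9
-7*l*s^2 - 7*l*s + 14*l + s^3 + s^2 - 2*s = (-7*l + s)*(s - 1)*(s + 2)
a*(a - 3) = a^2 - 3*a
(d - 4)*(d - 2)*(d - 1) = d^3 - 7*d^2 + 14*d - 8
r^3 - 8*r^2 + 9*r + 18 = (r - 6)*(r - 3)*(r + 1)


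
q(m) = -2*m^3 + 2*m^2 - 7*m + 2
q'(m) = -6*m^2 + 4*m - 7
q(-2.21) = 48.83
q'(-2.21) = -45.14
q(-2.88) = 86.52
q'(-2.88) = -68.29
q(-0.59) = 7.24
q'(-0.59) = -11.45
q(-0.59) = 7.24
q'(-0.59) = -11.45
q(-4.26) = 222.73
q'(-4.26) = -132.93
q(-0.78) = 9.63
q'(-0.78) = -13.77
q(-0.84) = 10.48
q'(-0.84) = -14.59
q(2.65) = -39.72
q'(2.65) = -38.54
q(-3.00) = 95.00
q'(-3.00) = -73.00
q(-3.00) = 95.00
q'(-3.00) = -73.00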